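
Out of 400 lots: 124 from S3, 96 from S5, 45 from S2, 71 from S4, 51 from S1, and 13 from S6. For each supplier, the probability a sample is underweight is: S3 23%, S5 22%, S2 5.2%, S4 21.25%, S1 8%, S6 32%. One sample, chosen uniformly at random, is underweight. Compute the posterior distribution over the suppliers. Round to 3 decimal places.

S3 0.379, S5 0.280, S2 0.031, S4 0.200, S1 0.054, S6 0.055

Unnormalized posteriors (prior × likelihood):
  S3: 0.31 × 0.23 = 0.0713
  S5: 0.24 × 0.22 = 0.0528
  S2: 0.1125 × 0.052 = 0.00585
  S4: 0.1775 × 0.2125 = 0.03771875
  S1: 0.1275 × 0.08 = 0.0102
  S6: 0.0325 × 0.32 = 0.0104
Sum = 0.18826875.
P(S3 | underweight) = 0.0713/0.18826875 ≈ 0.379
P(S5 | underweight) = 0.0528/0.18826875 ≈ 0.280
P(S2 | underweight) = 0.00585/0.18826875 ≈ 0.031
P(S4 | underweight) = 0.03771875/0.18826875 ≈ 0.200
P(S1 | underweight) = 0.0102/0.18826875 ≈ 0.054
P(S6 | underweight) = 0.0104/0.18826875 ≈ 0.055
(Check: 0.379+0.280+0.031+0.200+0.054+0.055 = 0.999.)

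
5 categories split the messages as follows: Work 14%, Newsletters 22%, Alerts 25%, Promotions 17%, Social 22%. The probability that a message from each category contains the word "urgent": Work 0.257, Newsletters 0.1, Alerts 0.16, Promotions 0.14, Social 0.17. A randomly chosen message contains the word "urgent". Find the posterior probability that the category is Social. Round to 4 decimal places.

Unnormalized posteriors (prior × likelihood):
  Work: 0.14 × 0.257 = 0.03598
  Newsletters: 0.22 × 0.1 = 0.022
  Alerts: 0.25 × 0.16 = 0.04
  Promotions: 0.17 × 0.14 = 0.0238
  Social: 0.22 × 0.17 = 0.0374
Total = 0.15918.
P(Social | evidence) = 0.0374 / 0.15918 ≈ 0.2350.

0.2350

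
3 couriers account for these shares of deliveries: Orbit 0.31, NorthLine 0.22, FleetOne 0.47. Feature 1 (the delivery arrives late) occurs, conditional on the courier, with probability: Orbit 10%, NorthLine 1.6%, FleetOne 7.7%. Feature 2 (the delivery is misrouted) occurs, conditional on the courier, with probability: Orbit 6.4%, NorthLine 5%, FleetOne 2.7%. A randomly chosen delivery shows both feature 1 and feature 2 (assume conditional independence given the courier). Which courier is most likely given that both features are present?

Orbit

Prior × likelihood for each hypothesis:
  Orbit: 0.31 × 0.1 × 0.064 = 0.001984
  NorthLine: 0.22 × 0.016 × 0.05 = 0.000176
  FleetOne: 0.47 × 0.077 × 0.027 = 0.00097713
Sum = 0.00313713.
Largest term belongs to Orbit, so Orbit is most probable.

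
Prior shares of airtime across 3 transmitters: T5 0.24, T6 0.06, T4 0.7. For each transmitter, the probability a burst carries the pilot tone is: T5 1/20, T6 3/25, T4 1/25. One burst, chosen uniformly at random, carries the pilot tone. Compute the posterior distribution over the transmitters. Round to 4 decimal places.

T5 0.2542, T6 0.1525, T4 0.5932

Unnormalized posteriors (prior × likelihood):
  T5: 0.24 × 0.05 = 0.012
  T6: 0.06 × 0.12 = 0.0072
  T4: 0.7 × 0.04 = 0.028
Normalizing constant = 0.0472.
P(T5 | pilot) = 0.012/0.0472 ≈ 0.2542
P(T6 | pilot) = 0.0072/0.0472 ≈ 0.1525
P(T4 | pilot) = 0.028/0.0472 ≈ 0.5932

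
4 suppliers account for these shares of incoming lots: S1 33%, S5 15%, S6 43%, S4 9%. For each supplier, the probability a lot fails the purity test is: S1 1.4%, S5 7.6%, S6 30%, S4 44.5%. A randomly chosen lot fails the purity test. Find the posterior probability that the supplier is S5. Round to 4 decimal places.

0.0616

Compute prior × likelihood for every hypothesis:
  S1: 0.33 × 0.014 = 0.00462
  S5: 0.15 × 0.076 = 0.0114
  S6: 0.43 × 0.3 = 0.129
  S4: 0.09 × 0.445 = 0.04005
Sum = 0.18507.
P(S5 | evidence) = 0.0114 / 0.18507 ≈ 0.0616.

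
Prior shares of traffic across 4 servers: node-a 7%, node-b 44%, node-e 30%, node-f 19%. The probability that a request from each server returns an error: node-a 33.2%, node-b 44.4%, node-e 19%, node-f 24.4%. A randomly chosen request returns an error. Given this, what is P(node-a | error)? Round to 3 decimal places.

Prior × likelihood for each hypothesis:
  node-a: 0.07 × 0.332 = 0.02324
  node-b: 0.44 × 0.444 = 0.19536
  node-e: 0.3 × 0.19 = 0.057
  node-f: 0.19 × 0.244 = 0.04636
Total = 0.32196.
P(node-a | evidence) = 0.02324 / 0.32196 ≈ 0.072.

0.072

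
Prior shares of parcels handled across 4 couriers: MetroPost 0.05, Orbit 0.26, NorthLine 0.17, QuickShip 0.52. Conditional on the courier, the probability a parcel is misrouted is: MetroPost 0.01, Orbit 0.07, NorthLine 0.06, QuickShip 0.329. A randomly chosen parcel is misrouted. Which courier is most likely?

QuickShip

Compute prior × likelihood for every hypothesis:
  MetroPost: 0.05 × 0.01 = 0.0005
  Orbit: 0.26 × 0.07 = 0.0182
  NorthLine: 0.17 × 0.06 = 0.0102
  QuickShip: 0.52 × 0.329 = 0.17108
Normalizing constant = 0.19998.
Largest term belongs to QuickShip, so QuickShip is most probable.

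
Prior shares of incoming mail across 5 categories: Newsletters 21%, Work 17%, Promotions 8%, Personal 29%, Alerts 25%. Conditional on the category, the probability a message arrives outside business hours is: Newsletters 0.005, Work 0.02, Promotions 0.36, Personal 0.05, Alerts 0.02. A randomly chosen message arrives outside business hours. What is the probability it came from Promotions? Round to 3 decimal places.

0.546

Compute prior × likelihood for every hypothesis:
  Newsletters: 0.21 × 0.005 = 0.00105
  Work: 0.17 × 0.02 = 0.0034
  Promotions: 0.08 × 0.36 = 0.0288
  Personal: 0.29 × 0.05 = 0.0145
  Alerts: 0.25 × 0.02 = 0.005
Normalizing constant = 0.05275.
P(Promotions | evidence) = 0.0288 / 0.05275 ≈ 0.546.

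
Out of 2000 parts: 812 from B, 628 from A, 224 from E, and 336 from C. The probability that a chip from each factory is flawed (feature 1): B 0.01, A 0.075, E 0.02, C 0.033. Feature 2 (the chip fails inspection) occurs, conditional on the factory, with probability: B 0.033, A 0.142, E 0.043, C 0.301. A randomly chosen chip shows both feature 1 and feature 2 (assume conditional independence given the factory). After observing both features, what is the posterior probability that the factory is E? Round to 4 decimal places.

0.0184

Compute prior × likelihood for every hypothesis:
  B: 0.406 × 0.01 × 0.033 = 0.00013398
  A: 0.314 × 0.075 × 0.142 = 0.0033441
  E: 0.112 × 0.02 × 0.043 = 0.00009632
  C: 0.168 × 0.033 × 0.301 = 0.001668744
Total = 0.005243144.
P(E | evidence) = 0.00009632 / 0.005243144 ≈ 0.0184.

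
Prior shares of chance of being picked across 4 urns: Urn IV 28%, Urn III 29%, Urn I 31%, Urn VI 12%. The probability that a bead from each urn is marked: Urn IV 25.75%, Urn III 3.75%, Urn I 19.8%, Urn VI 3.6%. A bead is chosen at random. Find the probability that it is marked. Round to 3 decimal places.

0.149

Compute prior × likelihood for every hypothesis:
  Urn IV: 0.28 × 0.2575 = 0.0721
  Urn III: 0.29 × 0.0375 = 0.010875
  Urn I: 0.31 × 0.198 = 0.06138
  Urn VI: 0.12 × 0.036 = 0.00432
P(marked) = 0.0721 + 0.010875 + 0.06138 + 0.00432 = 0.148675 → 0.149.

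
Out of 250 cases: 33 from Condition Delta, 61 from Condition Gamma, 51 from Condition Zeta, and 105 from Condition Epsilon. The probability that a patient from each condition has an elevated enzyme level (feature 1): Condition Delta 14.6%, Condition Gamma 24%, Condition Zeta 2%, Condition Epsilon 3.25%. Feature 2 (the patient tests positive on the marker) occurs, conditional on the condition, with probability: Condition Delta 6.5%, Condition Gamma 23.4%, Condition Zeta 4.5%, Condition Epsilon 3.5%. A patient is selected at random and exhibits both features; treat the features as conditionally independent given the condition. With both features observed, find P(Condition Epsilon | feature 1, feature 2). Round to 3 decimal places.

Unnormalized posteriors (prior × likelihood):
  Condition Delta: 0.132 × 0.146 × 0.065 = 0.00125268
  Condition Gamma: 0.244 × 0.24 × 0.234 = 0.01370304
  Condition Zeta: 0.204 × 0.02 × 0.045 = 0.0001836
  Condition Epsilon: 0.42 × 0.0325 × 0.035 = 0.00047775
Total = 0.01561707.
P(Condition Epsilon | evidence) = 0.00047775 / 0.01561707 ≈ 0.031.

0.031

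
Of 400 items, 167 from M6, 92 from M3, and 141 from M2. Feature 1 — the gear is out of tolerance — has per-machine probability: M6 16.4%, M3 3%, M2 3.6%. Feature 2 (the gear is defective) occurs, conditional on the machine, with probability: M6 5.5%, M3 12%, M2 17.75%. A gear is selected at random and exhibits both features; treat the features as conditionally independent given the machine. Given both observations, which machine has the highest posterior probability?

M6

Prior × likelihood for each hypothesis:
  M6: 0.4175 × 0.164 × 0.055 = 0.00376585
  M3: 0.23 × 0.03 × 0.12 = 0.000828
  M2: 0.3525 × 0.036 × 0.1775 = 0.002252475
Normalizing constant = 0.006846325.
Largest term belongs to M6, so M6 is most probable.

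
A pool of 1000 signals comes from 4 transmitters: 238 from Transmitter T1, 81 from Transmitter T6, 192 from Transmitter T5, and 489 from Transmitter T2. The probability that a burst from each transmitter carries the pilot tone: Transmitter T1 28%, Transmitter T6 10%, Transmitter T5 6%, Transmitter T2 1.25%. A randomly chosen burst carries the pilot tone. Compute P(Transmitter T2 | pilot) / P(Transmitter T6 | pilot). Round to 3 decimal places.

Prior × likelihood for each hypothesis:
  Transmitter T1: 0.238 × 0.28 = 0.06664
  Transmitter T6: 0.081 × 0.1 = 0.0081
  Transmitter T5: 0.192 × 0.06 = 0.01152
  Transmitter T2: 0.489 × 0.0125 = 0.0061125
Normalizing constant = 0.0923725.
The ratio is 0.0061125 / 0.0081 (the normalizer cancels) = 0.755.

0.755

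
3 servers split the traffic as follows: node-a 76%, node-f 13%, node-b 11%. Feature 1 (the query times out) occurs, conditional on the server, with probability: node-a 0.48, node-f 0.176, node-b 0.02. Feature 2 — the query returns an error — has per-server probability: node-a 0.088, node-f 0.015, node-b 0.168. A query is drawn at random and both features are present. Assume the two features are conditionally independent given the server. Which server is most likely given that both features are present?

node-a

Prior × likelihood for each hypothesis:
  node-a: 0.76 × 0.48 × 0.088 = 0.0321024
  node-f: 0.13 × 0.176 × 0.015 = 0.0003432
  node-b: 0.11 × 0.02 × 0.168 = 0.0003696
Total = 0.0328152.
Largest term belongs to node-a, so node-a is most probable.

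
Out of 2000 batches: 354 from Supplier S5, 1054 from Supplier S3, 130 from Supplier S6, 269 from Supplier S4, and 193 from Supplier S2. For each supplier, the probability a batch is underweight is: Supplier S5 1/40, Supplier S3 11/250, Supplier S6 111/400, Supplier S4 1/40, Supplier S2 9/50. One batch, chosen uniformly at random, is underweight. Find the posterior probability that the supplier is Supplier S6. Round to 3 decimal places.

Compute prior × likelihood for every hypothesis:
  Supplier S5: 0.177 × 0.025 = 0.004425
  Supplier S3: 0.527 × 0.044 = 0.023188
  Supplier S6: 0.065 × 0.2775 = 0.0180375
  Supplier S4: 0.1345 × 0.025 = 0.0033625
  Supplier S2: 0.0965 × 0.18 = 0.01737
Normalizing constant = 0.066383.
P(Supplier S6 | evidence) = 0.0180375 / 0.066383 ≈ 0.272.

0.272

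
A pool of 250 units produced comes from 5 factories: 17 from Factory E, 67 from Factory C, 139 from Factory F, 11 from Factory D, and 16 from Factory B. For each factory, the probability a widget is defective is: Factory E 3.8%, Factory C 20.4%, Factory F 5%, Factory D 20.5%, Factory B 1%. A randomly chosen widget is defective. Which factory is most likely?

Factory C

Compute prior × likelihood for every hypothesis:
  Factory E: 0.068 × 0.038 = 0.002584
  Factory C: 0.268 × 0.204 = 0.054672
  Factory F: 0.556 × 0.05 = 0.0278
  Factory D: 0.044 × 0.205 = 0.00902
  Factory B: 0.064 × 0.01 = 0.00064
Sum = 0.094716.
Largest term belongs to Factory C, so Factory C is most probable.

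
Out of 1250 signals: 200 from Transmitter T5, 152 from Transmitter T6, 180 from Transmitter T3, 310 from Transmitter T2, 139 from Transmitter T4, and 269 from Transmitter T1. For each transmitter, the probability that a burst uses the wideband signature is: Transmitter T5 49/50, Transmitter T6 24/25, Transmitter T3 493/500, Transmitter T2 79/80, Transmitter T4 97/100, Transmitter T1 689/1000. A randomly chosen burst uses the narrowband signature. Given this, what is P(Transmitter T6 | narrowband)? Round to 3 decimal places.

0.058

Taking complements, P(narrowband | each) = Transmitter T5 0.02, Transmitter T6 0.04, Transmitter T3 0.014, Transmitter T2 0.0125, Transmitter T4 0.03, Transmitter T1 0.311.
Prior × likelihood for each hypothesis:
  Transmitter T5: 0.16 × 0.02 = 0.0032
  Transmitter T6: 0.1216 × 0.04 = 0.004864
  Transmitter T3: 0.144 × 0.014 = 0.002016
  Transmitter T2: 0.248 × 0.0125 = 0.0031
  Transmitter T4: 0.1112 × 0.03 = 0.003336
  Transmitter T1: 0.2152 × 0.311 = 0.0669272
Total = 0.0834432.
P(Transmitter T6 | evidence) = 0.004864 / 0.0834432 ≈ 0.058.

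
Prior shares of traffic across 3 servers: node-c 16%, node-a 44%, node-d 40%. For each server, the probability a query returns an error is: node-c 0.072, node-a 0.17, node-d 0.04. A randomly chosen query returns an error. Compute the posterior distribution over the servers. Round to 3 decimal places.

By Bayes' rule, posterior ∝ prior × likelihood:
  node-c: 0.16 × 0.072 = 0.01152
  node-a: 0.44 × 0.17 = 0.0748
  node-d: 0.4 × 0.04 = 0.016
Sum = 0.10232.
P(node-c | error) = 0.01152/0.10232 ≈ 0.113
P(node-a | error) = 0.0748/0.10232 ≈ 0.731
P(node-d | error) = 0.016/0.10232 ≈ 0.156
(Check: 0.113+0.731+0.156 = 1.000.)

node-c 0.113, node-a 0.731, node-d 0.156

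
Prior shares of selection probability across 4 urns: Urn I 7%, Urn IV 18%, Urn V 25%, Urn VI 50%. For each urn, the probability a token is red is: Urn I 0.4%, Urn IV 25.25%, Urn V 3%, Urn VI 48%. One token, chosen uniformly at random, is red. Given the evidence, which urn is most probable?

Urn VI

Unnormalized posteriors (prior × likelihood):
  Urn I: 0.07 × 0.004 = 0.00028
  Urn IV: 0.18 × 0.2525 = 0.04545
  Urn V: 0.25 × 0.03 = 0.0075
  Urn VI: 0.5 × 0.48 = 0.24
Sum = 0.29323.
Largest term belongs to Urn VI, so Urn VI is most probable.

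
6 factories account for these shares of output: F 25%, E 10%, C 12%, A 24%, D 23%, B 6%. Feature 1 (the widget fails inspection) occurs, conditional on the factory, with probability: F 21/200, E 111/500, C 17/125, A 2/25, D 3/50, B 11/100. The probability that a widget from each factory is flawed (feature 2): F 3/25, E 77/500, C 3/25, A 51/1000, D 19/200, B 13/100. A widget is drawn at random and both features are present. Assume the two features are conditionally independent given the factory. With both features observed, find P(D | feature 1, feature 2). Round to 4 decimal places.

0.1123

By Bayes' rule, posterior ∝ prior × likelihood:
  F: 0.25 × 0.105 × 0.12 = 0.00315
  E: 0.1 × 0.222 × 0.154 = 0.0034188
  C: 0.12 × 0.136 × 0.12 = 0.0019584
  A: 0.24 × 0.08 × 0.051 = 0.0009792
  D: 0.23 × 0.06 × 0.095 = 0.001311
  B: 0.06 × 0.11 × 0.13 = 0.000858
Total = 0.0116754.
P(D | evidence) = 0.001311 / 0.0116754 ≈ 0.1123.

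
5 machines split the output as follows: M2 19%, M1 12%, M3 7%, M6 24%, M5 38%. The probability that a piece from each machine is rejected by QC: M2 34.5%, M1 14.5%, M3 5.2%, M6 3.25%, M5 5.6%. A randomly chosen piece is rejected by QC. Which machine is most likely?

M2

Unnormalized posteriors (prior × likelihood):
  M2: 0.19 × 0.345 = 0.06555
  M1: 0.12 × 0.145 = 0.0174
  M3: 0.07 × 0.052 = 0.00364
  M6: 0.24 × 0.0325 = 0.0078
  M5: 0.38 × 0.056 = 0.02128
Sum = 0.11567.
Largest term belongs to M2, so M2 is most probable.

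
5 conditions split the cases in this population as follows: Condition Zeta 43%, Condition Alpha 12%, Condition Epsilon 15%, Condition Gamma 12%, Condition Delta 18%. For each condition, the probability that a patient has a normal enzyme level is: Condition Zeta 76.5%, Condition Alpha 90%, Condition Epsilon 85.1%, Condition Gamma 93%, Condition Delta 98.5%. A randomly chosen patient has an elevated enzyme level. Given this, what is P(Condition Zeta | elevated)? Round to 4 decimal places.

Taking complements, P(elevated | each) = Condition Zeta 0.235, Condition Alpha 0.1, Condition Epsilon 0.149, Condition Gamma 0.07, Condition Delta 0.015.
Prior × likelihood for each hypothesis:
  Condition Zeta: 0.43 × 0.235 = 0.10105
  Condition Alpha: 0.12 × 0.1 = 0.012
  Condition Epsilon: 0.15 × 0.149 = 0.02235
  Condition Gamma: 0.12 × 0.07 = 0.0084
  Condition Delta: 0.18 × 0.015 = 0.0027
Normalizing constant = 0.1465.
P(Condition Zeta | evidence) = 0.10105 / 0.1465 ≈ 0.6898.

0.6898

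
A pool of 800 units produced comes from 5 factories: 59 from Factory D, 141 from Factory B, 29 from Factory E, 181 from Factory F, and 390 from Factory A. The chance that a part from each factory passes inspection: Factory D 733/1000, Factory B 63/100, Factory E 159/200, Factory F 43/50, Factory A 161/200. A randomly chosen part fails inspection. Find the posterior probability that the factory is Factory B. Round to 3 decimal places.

0.298

Taking complements, P(nonconforming | each) = Factory D 0.267, Factory B 0.37, Factory E 0.205, Factory F 0.14, Factory A 0.195.
Unnormalized posteriors (prior × likelihood):
  Factory D: 0.07375 × 0.267 = 0.01969125
  Factory B: 0.17625 × 0.37 = 0.0652125
  Factory E: 0.03625 × 0.205 = 0.00743125
  Factory F: 0.22625 × 0.14 = 0.031675
  Factory A: 0.4875 × 0.195 = 0.0950625
Total = 0.2190725.
P(Factory B | evidence) = 0.0652125 / 0.2190725 ≈ 0.298.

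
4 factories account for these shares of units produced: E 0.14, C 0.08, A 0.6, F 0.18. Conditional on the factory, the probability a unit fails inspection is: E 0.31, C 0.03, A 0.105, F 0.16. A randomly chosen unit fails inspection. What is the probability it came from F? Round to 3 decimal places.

By Bayes' rule, posterior ∝ prior × likelihood:
  E: 0.14 × 0.31 = 0.0434
  C: 0.08 × 0.03 = 0.0024
  A: 0.6 × 0.105 = 0.063
  F: 0.18 × 0.16 = 0.0288
Sum = 0.1376.
P(F | evidence) = 0.0288 / 0.1376 ≈ 0.209.

0.209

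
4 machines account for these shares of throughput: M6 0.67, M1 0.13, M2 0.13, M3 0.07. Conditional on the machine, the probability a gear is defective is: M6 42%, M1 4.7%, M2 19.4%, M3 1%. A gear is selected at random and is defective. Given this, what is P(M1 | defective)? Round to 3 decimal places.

Compute prior × likelihood for every hypothesis:
  M6: 0.67 × 0.42 = 0.2814
  M1: 0.13 × 0.047 = 0.00611
  M2: 0.13 × 0.194 = 0.02522
  M3: 0.07 × 0.01 = 0.0007
Total = 0.31343.
P(M1 | evidence) = 0.00611 / 0.31343 ≈ 0.019.

0.019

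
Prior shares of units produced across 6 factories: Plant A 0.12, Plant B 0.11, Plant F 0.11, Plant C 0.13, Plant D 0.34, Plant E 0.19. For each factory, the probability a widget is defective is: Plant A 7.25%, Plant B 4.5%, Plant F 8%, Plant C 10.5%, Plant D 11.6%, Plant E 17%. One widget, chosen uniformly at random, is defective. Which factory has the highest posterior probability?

Plant D

Unnormalized posteriors (prior × likelihood):
  Plant A: 0.12 × 0.0725 = 0.0087
  Plant B: 0.11 × 0.045 = 0.00495
  Plant F: 0.11 × 0.08 = 0.0088
  Plant C: 0.13 × 0.105 = 0.01365
  Plant D: 0.34 × 0.116 = 0.03944
  Plant E: 0.19 × 0.17 = 0.0323
Normalizing constant = 0.10784.
Largest term belongs to Plant D, so Plant D is most probable.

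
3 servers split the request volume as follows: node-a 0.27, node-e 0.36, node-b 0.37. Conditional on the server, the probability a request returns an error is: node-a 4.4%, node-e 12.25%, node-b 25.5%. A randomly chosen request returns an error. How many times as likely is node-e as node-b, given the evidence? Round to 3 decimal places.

0.467

Prior × likelihood for each hypothesis:
  node-a: 0.27 × 0.044 = 0.01188
  node-e: 0.36 × 0.1225 = 0.0441
  node-b: 0.37 × 0.255 = 0.09435
Normalizing constant = 0.15033.
The ratio is 0.0441 / 0.09435 (the normalizer cancels) = 0.467.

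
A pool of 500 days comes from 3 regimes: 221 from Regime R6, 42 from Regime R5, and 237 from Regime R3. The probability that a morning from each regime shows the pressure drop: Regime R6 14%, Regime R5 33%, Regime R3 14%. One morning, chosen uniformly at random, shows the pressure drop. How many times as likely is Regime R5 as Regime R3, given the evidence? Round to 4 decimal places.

0.4177

Prior × likelihood for each hypothesis:
  Regime R6: 0.442 × 0.14 = 0.06188
  Regime R5: 0.084 × 0.33 = 0.02772
  Regime R3: 0.474 × 0.14 = 0.06636
Normalizing constant = 0.15596.
The ratio is 0.02772 / 0.06636 (the normalizer cancels) = 0.4177.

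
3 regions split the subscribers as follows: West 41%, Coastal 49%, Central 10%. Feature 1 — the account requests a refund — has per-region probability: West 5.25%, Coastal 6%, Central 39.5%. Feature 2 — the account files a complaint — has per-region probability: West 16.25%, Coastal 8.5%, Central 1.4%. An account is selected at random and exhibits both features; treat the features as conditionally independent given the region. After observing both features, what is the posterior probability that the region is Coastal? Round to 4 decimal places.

0.3815

Prior × likelihood for each hypothesis:
  West: 0.41 × 0.0525 × 0.1625 = 0.0034978125
  Coastal: 0.49 × 0.06 × 0.085 = 0.002499
  Central: 0.1 × 0.395 × 0.014 = 0.000553
Sum = 0.0065498125.
P(Coastal | evidence) = 0.002499 / 0.0065498125 ≈ 0.3815.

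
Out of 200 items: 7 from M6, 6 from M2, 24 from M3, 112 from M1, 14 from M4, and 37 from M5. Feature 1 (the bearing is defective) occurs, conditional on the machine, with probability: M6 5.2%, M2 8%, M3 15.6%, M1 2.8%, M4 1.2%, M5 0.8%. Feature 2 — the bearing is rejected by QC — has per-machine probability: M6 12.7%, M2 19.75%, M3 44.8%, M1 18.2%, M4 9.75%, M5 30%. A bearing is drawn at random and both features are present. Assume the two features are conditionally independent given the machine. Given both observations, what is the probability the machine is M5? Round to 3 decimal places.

Unnormalized posteriors (prior × likelihood):
  M6: 0.035 × 0.052 × 0.127 = 0.00023114
  M2: 0.03 × 0.08 × 0.1975 = 0.000474
  M3: 0.12 × 0.156 × 0.448 = 0.00838656
  M1: 0.56 × 0.028 × 0.182 = 0.00285376
  M4: 0.07 × 0.012 × 0.0975 = 0.0000819
  M5: 0.185 × 0.008 × 0.3 = 0.000444
Normalizing constant = 0.01247136.
P(M5 | evidence) = 0.000444 / 0.01247136 ≈ 0.036.

0.036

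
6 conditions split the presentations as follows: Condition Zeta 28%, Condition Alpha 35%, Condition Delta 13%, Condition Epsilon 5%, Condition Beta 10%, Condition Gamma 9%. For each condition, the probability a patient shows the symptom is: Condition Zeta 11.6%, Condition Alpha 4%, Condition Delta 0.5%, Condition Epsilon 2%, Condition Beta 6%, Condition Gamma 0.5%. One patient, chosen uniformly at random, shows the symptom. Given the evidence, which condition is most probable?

Unnormalized posteriors (prior × likelihood):
  Condition Zeta: 0.28 × 0.116 = 0.03248
  Condition Alpha: 0.35 × 0.04 = 0.014
  Condition Delta: 0.13 × 0.005 = 0.00065
  Condition Epsilon: 0.05 × 0.02 = 0.001
  Condition Beta: 0.1 × 0.06 = 0.006
  Condition Gamma: 0.09 × 0.005 = 0.00045
Sum = 0.05458.
Largest term belongs to Condition Zeta, so Condition Zeta is most probable.

Condition Zeta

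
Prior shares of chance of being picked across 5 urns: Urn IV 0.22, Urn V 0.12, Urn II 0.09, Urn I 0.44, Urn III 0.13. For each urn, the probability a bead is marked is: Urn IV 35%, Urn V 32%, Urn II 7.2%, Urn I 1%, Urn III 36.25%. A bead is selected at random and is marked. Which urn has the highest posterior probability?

Prior × likelihood for each hypothesis:
  Urn IV: 0.22 × 0.35 = 0.077
  Urn V: 0.12 × 0.32 = 0.0384
  Urn II: 0.09 × 0.072 = 0.00648
  Urn I: 0.44 × 0.01 = 0.0044
  Urn III: 0.13 × 0.3625 = 0.047125
Total = 0.173405.
Largest term belongs to Urn IV, so Urn IV is most probable.

Urn IV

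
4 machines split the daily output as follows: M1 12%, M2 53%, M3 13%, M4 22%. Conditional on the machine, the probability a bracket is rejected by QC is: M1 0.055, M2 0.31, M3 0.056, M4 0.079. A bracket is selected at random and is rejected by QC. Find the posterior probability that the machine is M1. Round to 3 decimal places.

0.034

Prior × likelihood for each hypothesis:
  M1: 0.12 × 0.055 = 0.0066
  M2: 0.53 × 0.31 = 0.1643
  M3: 0.13 × 0.056 = 0.00728
  M4: 0.22 × 0.079 = 0.01738
Total = 0.19556.
P(M1 | evidence) = 0.0066 / 0.19556 ≈ 0.034.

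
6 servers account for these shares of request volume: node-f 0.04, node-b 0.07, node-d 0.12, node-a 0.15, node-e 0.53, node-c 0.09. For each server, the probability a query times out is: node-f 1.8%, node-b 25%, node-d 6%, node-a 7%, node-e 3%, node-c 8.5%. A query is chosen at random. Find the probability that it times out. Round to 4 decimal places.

Prior × likelihood for each hypothesis:
  node-f: 0.04 × 0.018 = 0.00072
  node-b: 0.07 × 0.25 = 0.0175
  node-d: 0.12 × 0.06 = 0.0072
  node-a: 0.15 × 0.07 = 0.0105
  node-e: 0.53 × 0.03 = 0.0159
  node-c: 0.09 × 0.085 = 0.00765
P(timeout) = 0.00072 + 0.0175 + 0.0072 + 0.0105 + 0.0159 + 0.00765 = 0.05947 → 0.0595.

0.0595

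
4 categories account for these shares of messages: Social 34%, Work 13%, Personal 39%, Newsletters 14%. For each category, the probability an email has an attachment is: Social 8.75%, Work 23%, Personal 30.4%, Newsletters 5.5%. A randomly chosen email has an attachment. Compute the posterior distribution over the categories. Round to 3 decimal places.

Social 0.160, Work 0.161, Personal 0.638, Newsletters 0.041

Unnormalized posteriors (prior × likelihood):
  Social: 0.34 × 0.0875 = 0.02975
  Work: 0.13 × 0.23 = 0.0299
  Personal: 0.39 × 0.304 = 0.11856
  Newsletters: 0.14 × 0.055 = 0.0077
Normalizing constant = 0.18591.
P(Social | attachment) = 0.02975/0.18591 ≈ 0.160
P(Work | attachment) = 0.0299/0.18591 ≈ 0.161
P(Personal | attachment) = 0.11856/0.18591 ≈ 0.638
P(Newsletters | attachment) = 0.0077/0.18591 ≈ 0.041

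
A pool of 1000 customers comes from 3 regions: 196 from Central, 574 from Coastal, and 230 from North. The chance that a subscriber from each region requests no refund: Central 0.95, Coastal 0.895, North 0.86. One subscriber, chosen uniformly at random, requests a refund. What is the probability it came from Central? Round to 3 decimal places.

Taking complements, P(refund | each) = Central 0.05, Coastal 0.105, North 0.14.
Prior × likelihood for each hypothesis:
  Central: 0.196 × 0.05 = 0.0098
  Coastal: 0.574 × 0.105 = 0.06027
  North: 0.23 × 0.14 = 0.0322
Sum = 0.10227.
P(Central | evidence) = 0.0098 / 0.10227 ≈ 0.096.

0.096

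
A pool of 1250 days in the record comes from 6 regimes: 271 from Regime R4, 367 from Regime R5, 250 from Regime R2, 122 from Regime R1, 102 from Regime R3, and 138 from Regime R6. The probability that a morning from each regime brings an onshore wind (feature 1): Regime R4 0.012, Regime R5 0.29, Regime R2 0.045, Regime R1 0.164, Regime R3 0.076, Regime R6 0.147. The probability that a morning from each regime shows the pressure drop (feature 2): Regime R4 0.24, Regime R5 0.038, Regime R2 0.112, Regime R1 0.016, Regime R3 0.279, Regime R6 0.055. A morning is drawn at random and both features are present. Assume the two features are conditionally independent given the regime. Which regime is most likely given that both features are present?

By Bayes' rule, posterior ∝ prior × likelihood:
  Regime R4: 0.2168 × 0.012 × 0.24 = 0.000624384
  Regime R5: 0.2936 × 0.29 × 0.038 = 0.003235472
  Regime R2: 0.2 × 0.045 × 0.112 = 0.001008
  Regime R1: 0.0976 × 0.164 × 0.016 = 0.0002561024
  Regime R3: 0.0816 × 0.076 × 0.279 = 0.0017302464
  Regime R6: 0.1104 × 0.147 × 0.055 = 0.000892584
Sum = 0.0077467888.
Largest term belongs to Regime R5, so Regime R5 is most probable.

Regime R5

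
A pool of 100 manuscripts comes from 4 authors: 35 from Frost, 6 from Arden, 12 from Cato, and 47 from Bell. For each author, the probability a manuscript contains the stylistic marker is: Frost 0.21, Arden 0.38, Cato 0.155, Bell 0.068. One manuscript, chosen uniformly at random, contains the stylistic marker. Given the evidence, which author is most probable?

Frost

Prior × likelihood for each hypothesis:
  Frost: 0.35 × 0.21 = 0.0735
  Arden: 0.06 × 0.38 = 0.0228
  Cato: 0.12 × 0.155 = 0.0186
  Bell: 0.47 × 0.068 = 0.03196
Total = 0.14686.
Largest term belongs to Frost, so Frost is most probable.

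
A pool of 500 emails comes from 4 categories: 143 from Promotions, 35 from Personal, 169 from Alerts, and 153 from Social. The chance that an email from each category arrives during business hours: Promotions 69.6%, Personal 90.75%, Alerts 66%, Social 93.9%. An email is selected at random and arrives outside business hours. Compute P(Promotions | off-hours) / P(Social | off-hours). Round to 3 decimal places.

4.658

Taking complements, P(off-hours | each) = Promotions 0.304, Personal 0.0925, Alerts 0.34, Social 0.061.
Unnormalized posteriors (prior × likelihood):
  Promotions: 0.286 × 0.304 = 0.086944
  Personal: 0.07 × 0.0925 = 0.006475
  Alerts: 0.338 × 0.34 = 0.11492
  Social: 0.306 × 0.061 = 0.018666
Normalizing constant = 0.227005.
The ratio is 0.086944 / 0.018666 (the normalizer cancels) = 4.658.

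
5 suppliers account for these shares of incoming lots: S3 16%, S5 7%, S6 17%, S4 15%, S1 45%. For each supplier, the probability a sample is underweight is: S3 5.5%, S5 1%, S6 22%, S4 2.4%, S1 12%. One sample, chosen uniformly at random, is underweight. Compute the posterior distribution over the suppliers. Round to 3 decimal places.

S3 0.084, S5 0.007, S6 0.358, S4 0.034, S1 0.517

Unnormalized posteriors (prior × likelihood):
  S3: 0.16 × 0.055 = 0.0088
  S5: 0.07 × 0.01 = 0.0007
  S6: 0.17 × 0.22 = 0.0374
  S4: 0.15 × 0.024 = 0.0036
  S1: 0.45 × 0.12 = 0.054
Normalizing constant = 0.1045.
P(S3 | underweight) = 0.0088/0.1045 ≈ 0.084
P(S5 | underweight) = 0.0007/0.1045 ≈ 0.007
P(S6 | underweight) = 0.0374/0.1045 ≈ 0.358
P(S4 | underweight) = 0.0036/0.1045 ≈ 0.034
P(S1 | underweight) = 0.054/0.1045 ≈ 0.517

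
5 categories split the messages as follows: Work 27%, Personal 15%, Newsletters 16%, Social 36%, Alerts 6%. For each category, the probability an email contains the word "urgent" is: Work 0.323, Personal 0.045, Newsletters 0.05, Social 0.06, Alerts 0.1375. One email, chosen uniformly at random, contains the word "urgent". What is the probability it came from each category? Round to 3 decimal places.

Unnormalized posteriors (prior × likelihood):
  Work: 0.27 × 0.323 = 0.08721
  Personal: 0.15 × 0.045 = 0.00675
  Newsletters: 0.16 × 0.05 = 0.008
  Social: 0.36 × 0.06 = 0.0216
  Alerts: 0.06 × 0.1375 = 0.00825
Total = 0.13181.
P(Work | urgent-flag) = 0.08721/0.13181 ≈ 0.662
P(Personal | urgent-flag) = 0.00675/0.13181 ≈ 0.051
P(Newsletters | urgent-flag) = 0.008/0.13181 ≈ 0.061
P(Social | urgent-flag) = 0.0216/0.13181 ≈ 0.164
P(Alerts | urgent-flag) = 0.00825/0.13181 ≈ 0.063
(Check: 0.662+0.051+0.061+0.164+0.063 = 1.001.)

Work 0.662, Personal 0.051, Newsletters 0.061, Social 0.164, Alerts 0.063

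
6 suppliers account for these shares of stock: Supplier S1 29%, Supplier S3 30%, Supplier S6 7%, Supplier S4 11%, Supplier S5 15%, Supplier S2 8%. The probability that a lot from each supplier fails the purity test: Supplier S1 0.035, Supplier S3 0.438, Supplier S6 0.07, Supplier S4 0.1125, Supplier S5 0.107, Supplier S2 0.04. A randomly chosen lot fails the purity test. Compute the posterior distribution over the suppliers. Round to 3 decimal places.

Supplier S1 0.057, Supplier S3 0.738, Supplier S6 0.028, Supplier S4 0.069, Supplier S5 0.090, Supplier S2 0.018

Compute prior × likelihood for every hypothesis:
  Supplier S1: 0.29 × 0.035 = 0.01015
  Supplier S3: 0.3 × 0.438 = 0.1314
  Supplier S6: 0.07 × 0.07 = 0.0049
  Supplier S4: 0.11 × 0.1125 = 0.012375
  Supplier S5: 0.15 × 0.107 = 0.01605
  Supplier S2: 0.08 × 0.04 = 0.0032
Normalizing constant = 0.178075.
P(Supplier S1 | off-spec) = 0.01015/0.178075 ≈ 0.057
P(Supplier S3 | off-spec) = 0.1314/0.178075 ≈ 0.738
P(Supplier S6 | off-spec) = 0.0049/0.178075 ≈ 0.028
P(Supplier S4 | off-spec) = 0.012375/0.178075 ≈ 0.069
P(Supplier S5 | off-spec) = 0.01605/0.178075 ≈ 0.090
P(Supplier S2 | off-spec) = 0.0032/0.178075 ≈ 0.018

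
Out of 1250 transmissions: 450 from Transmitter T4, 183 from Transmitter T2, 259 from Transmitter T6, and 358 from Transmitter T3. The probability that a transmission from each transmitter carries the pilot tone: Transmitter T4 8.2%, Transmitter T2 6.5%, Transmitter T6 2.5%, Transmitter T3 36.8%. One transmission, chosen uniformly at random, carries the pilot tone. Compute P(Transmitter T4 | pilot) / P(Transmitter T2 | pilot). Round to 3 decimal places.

3.102

Compute prior × likelihood for every hypothesis:
  Transmitter T4: 0.36 × 0.082 = 0.02952
  Transmitter T2: 0.1464 × 0.065 = 0.009516
  Transmitter T6: 0.2072 × 0.025 = 0.00518
  Transmitter T3: 0.2864 × 0.368 = 0.1053952
Normalizing constant = 0.1496112.
The ratio is 0.02952 / 0.009516 (the normalizer cancels) = 3.102.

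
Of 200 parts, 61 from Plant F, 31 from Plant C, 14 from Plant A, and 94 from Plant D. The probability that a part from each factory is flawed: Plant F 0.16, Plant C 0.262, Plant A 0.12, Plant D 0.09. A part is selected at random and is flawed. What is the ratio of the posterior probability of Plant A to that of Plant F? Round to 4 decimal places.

Compute prior × likelihood for every hypothesis:
  Plant F: 0.305 × 0.16 = 0.0488
  Plant C: 0.155 × 0.262 = 0.04061
  Plant A: 0.07 × 0.12 = 0.0084
  Plant D: 0.47 × 0.09 = 0.0423
Normalizing constant = 0.14011.
The ratio is 0.0084 / 0.0488 (the normalizer cancels) = 0.1721.

0.1721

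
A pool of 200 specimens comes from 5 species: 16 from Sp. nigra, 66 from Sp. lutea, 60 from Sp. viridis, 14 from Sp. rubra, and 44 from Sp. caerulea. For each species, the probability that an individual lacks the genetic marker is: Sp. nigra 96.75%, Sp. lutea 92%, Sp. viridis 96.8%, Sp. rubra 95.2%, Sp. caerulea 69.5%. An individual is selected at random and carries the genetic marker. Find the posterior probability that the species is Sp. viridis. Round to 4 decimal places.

0.0880

Taking complements, P(marker | each) = Sp. nigra 0.0325, Sp. lutea 0.08, Sp. viridis 0.032, Sp. rubra 0.048, Sp. caerulea 0.305.
Prior × likelihood for each hypothesis:
  Sp. nigra: 0.08 × 0.0325 = 0.0026
  Sp. lutea: 0.33 × 0.08 = 0.0264
  Sp. viridis: 0.3 × 0.032 = 0.0096
  Sp. rubra: 0.07 × 0.048 = 0.00336
  Sp. caerulea: 0.22 × 0.305 = 0.0671
Sum = 0.10906.
P(Sp. viridis | evidence) = 0.0096 / 0.10906 ≈ 0.0880.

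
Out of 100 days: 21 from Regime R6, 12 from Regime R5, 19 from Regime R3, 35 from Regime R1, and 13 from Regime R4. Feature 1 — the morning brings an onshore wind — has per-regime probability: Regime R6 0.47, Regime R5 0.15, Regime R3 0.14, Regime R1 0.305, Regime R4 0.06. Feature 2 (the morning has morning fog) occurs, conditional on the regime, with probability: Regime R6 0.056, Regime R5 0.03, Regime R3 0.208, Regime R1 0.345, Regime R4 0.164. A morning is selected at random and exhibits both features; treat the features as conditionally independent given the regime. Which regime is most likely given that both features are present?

Regime R1

Unnormalized posteriors (prior × likelihood):
  Regime R6: 0.21 × 0.47 × 0.056 = 0.0055272
  Regime R5: 0.12 × 0.15 × 0.03 = 0.00054
  Regime R3: 0.19 × 0.14 × 0.208 = 0.0055328
  Regime R1: 0.35 × 0.305 × 0.345 = 0.03682875
  Regime R4: 0.13 × 0.06 × 0.164 = 0.0012792
Normalizing constant = 0.04970795.
Largest term belongs to Regime R1, so Regime R1 is most probable.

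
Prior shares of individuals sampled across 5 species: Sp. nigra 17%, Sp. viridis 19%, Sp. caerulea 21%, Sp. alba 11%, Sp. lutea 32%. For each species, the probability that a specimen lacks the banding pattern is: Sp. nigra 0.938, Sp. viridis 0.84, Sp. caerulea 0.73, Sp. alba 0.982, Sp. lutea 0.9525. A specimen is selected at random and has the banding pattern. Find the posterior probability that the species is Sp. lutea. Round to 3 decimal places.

0.132

Taking complements, P(banded | each) = Sp. nigra 0.062, Sp. viridis 0.16, Sp. caerulea 0.27, Sp. alba 0.018, Sp. lutea 0.0475.
Prior × likelihood for each hypothesis:
  Sp. nigra: 0.17 × 0.062 = 0.01054
  Sp. viridis: 0.19 × 0.16 = 0.0304
  Sp. caerulea: 0.21 × 0.27 = 0.0567
  Sp. alba: 0.11 × 0.018 = 0.00198
  Sp. lutea: 0.32 × 0.0475 = 0.0152
Total = 0.11482.
P(Sp. lutea | evidence) = 0.0152 / 0.11482 ≈ 0.132.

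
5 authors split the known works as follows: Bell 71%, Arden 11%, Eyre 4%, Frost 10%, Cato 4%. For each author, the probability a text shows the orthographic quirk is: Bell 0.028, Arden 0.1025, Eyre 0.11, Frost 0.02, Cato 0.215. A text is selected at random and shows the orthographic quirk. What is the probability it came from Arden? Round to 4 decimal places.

0.2443

By Bayes' rule, posterior ∝ prior × likelihood:
  Bell: 0.71 × 0.028 = 0.01988
  Arden: 0.11 × 0.1025 = 0.011275
  Eyre: 0.04 × 0.11 = 0.0044
  Frost: 0.1 × 0.02 = 0.002
  Cato: 0.04 × 0.215 = 0.0086
Normalizing constant = 0.046155.
P(Arden | evidence) = 0.011275 / 0.046155 ≈ 0.2443.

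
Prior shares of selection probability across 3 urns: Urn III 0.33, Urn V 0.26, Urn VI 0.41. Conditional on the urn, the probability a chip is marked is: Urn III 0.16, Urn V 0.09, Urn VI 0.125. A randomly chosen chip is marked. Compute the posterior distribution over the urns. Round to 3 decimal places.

Urn III 0.414, Urn V 0.184, Urn VI 0.402

Prior × likelihood for each hypothesis:
  Urn III: 0.33 × 0.16 = 0.0528
  Urn V: 0.26 × 0.09 = 0.0234
  Urn VI: 0.41 × 0.125 = 0.05125
Total = 0.12745.
P(Urn III | marked) = 0.0528/0.12745 ≈ 0.414
P(Urn V | marked) = 0.0234/0.12745 ≈ 0.184
P(Urn VI | marked) = 0.05125/0.12745 ≈ 0.402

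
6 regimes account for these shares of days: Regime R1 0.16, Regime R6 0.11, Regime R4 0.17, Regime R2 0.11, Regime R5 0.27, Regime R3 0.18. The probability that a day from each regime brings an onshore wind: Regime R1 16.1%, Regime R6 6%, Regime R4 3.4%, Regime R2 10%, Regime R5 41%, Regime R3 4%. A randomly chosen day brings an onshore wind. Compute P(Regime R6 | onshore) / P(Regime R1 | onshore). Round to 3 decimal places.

0.256

Prior × likelihood for each hypothesis:
  Regime R1: 0.16 × 0.161 = 0.02576
  Regime R6: 0.11 × 0.06 = 0.0066
  Regime R4: 0.17 × 0.034 = 0.00578
  Regime R2: 0.11 × 0.1 = 0.011
  Regime R5: 0.27 × 0.41 = 0.1107
  Regime R3: 0.18 × 0.04 = 0.0072
Total = 0.16704.
The ratio is 0.0066 / 0.02576 (the normalizer cancels) = 0.256.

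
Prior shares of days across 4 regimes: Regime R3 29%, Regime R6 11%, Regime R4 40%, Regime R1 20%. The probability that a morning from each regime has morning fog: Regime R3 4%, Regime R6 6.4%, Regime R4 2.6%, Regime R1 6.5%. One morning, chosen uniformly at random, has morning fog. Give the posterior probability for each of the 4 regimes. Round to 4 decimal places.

Unnormalized posteriors (prior × likelihood):
  Regime R3: 0.29 × 0.04 = 0.0116
  Regime R6: 0.11 × 0.064 = 0.00704
  Regime R4: 0.4 × 0.026 = 0.0104
  Regime R1: 0.2 × 0.065 = 0.013
Sum = 0.04204.
P(Regime R3 | fog) = 0.0116/0.04204 ≈ 0.2759
P(Regime R6 | fog) = 0.00704/0.04204 ≈ 0.1675
P(Regime R4 | fog) = 0.0104/0.04204 ≈ 0.2474
P(Regime R1 | fog) = 0.013/0.04204 ≈ 0.3092

Regime R3 0.2759, Regime R6 0.1675, Regime R4 0.2474, Regime R1 0.3092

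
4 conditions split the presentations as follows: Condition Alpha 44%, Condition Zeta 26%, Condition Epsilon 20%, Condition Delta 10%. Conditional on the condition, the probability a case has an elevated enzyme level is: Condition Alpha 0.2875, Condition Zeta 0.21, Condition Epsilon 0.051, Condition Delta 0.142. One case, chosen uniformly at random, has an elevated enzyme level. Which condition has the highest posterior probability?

Unnormalized posteriors (prior × likelihood):
  Condition Alpha: 0.44 × 0.2875 = 0.1265
  Condition Zeta: 0.26 × 0.21 = 0.0546
  Condition Epsilon: 0.2 × 0.051 = 0.0102
  Condition Delta: 0.1 × 0.142 = 0.0142
Sum = 0.2055.
Largest term belongs to Condition Alpha, so Condition Alpha is most probable.

Condition Alpha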